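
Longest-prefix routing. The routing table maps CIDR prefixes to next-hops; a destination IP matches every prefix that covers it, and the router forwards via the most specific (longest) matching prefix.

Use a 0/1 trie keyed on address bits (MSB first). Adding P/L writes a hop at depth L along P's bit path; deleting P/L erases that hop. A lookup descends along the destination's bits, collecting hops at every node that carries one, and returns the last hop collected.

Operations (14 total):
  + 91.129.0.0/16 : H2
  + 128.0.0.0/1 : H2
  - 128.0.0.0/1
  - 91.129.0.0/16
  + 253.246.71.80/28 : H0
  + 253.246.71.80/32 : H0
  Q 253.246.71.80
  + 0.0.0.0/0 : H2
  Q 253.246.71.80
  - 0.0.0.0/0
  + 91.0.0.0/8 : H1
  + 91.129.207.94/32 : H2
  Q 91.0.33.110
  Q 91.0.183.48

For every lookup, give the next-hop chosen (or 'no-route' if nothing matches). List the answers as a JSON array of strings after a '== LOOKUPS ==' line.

Process each operation:
  add 91.129.0.0/16 -> H2 at depth 16
  add 128.0.0.0/1 -> H2 at depth 1
  - 128.0.0.0/1 clear@1
  - 91.129.0.0/16 clear@16
  add 253.246.71.80/28 -> H0 at depth 28
  add 253.246.71.80/32 -> H0 at depth 32
  lookup 253.246.71.80: bits 11111101111101100100011101010000 walk d0:-→d1:-→d2:-→d3:-→d4:-→d5:-→d6:-→d7:-→d8:-→d9:-→d10:-→d11:-→d12:-→d13:-→d14:-→d15:-→d16:-→d17:-→d18:-→d19:-→d20:-→d21:-→d22:-→d23:-→d24:-→d25:-→d26:-→d27:-→d28:H0→d29:-→d30:-→d31:-→d32:H0 -> H0
  add 0.0.0.0/0 -> H2 at depth 0
  lookup 253.246.71.80: bits 11111101111101100100011101010000 walk d0:H2→d1:-→d2:-→d3:-→d4:-→d5:-→d6:-→d7:-→d8:-→d9:-→d10:-→d11:-→d12:-→d13:-→d14:-→d15:-→d16:-→d17:-→d18:-→d19:-→d20:-→d21:-→d22:-→d23:-→d24:-→d25:-→d26:-→d27:-→d28:H0→d29:-→d30:-→d31:-→d32:H0 -> H0
  - 0.0.0.0/0 clear@0
  add 91.0.0.0/8 -> H1 at depth 8
  add 91.129.207.94/32 -> H2 at depth 32
  lookup 91.0.33.110: bits 01011011 walk d0:-→d1:-→d2:-→d3:-→d4:-→d5:-→d6:-→d7:-→d8:H1 -> H1
  lookup 91.0.183.48: bits 01011011 walk d0:-→d1:-→d2:-→d3:-→d4:-→d5:-→d6:-→d7:-→d8:H1 -> H1

== LOOKUPS ==
["H0","H0","H1","H1"]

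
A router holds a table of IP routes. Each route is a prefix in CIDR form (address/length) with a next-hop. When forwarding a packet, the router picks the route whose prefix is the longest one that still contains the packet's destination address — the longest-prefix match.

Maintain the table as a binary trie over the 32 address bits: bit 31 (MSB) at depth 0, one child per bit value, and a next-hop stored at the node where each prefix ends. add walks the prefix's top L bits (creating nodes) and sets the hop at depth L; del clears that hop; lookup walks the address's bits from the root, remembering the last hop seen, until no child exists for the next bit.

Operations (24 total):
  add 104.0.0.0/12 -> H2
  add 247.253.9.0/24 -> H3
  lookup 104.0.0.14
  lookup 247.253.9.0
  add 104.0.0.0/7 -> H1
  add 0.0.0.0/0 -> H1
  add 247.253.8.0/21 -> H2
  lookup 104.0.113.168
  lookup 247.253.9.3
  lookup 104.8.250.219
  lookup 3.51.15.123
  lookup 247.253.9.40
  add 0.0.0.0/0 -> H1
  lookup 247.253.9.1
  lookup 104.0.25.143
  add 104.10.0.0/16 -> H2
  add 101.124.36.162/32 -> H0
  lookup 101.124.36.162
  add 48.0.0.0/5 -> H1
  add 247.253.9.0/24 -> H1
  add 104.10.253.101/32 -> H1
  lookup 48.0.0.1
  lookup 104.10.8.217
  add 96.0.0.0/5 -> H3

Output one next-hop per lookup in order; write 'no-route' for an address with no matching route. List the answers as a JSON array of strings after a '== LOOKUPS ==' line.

Apply in order:
  add 104.0.0.0/12 -> H2 at depth 12
  add 247.253.9.0/24 -> H3 at depth 24
  lookup 104.0.0.14: bits 011010000000 walk d0:-→d1:-→d2:-→d3:-→d4:-→d5:-→d6:-→d7:-→d8:-→d9:-→d10:-→d11:-→d12:H2 -> H2
  lookup 247.253.9.0: bits 111101111111110100001001 walk d0:-→d1:-→d2:-→d3:-→d4:-→d5:-→d6:-→d7:-→d8:-→d9:-→d10:-→d11:-→d12:-→d13:-→d14:-→d15:-→d16:-→d17:-→d18:-→d19:-→d20:-→d21:-→d22:-→d23:-→d24:H3 -> H3
  add 104.0.0.0/7 -> H1 at depth 7
  add 0.0.0.0/0 -> H1 at depth 0
  add 247.253.8.0/21 -> H2 at depth 21
  lookup 104.0.113.168: bits 011010000000 walk d0:H1→d1:-→d2:-→d3:-→d4:-→d5:-→d6:-→d7:H1→d8:-→d9:-→d10:-→d11:-→d12:H2 -> H2
  lookup 247.253.9.3: bits 111101111111110100001001 walk d0:H1→d1:-→d2:-→d3:-→d4:-→d5:-→d6:-→d7:-→d8:-→d9:-→d10:-→d11:-→d12:-→d13:-→d14:-→d15:-→d16:-→d17:-→d18:-→d19:-→d20:-→d21:H2→d22:-→d23:-→d24:H3 -> H3
  lookup 104.8.250.219: bits 011010000000 walk d0:H1→d1:-→d2:-→d3:-→d4:-→d5:-→d6:-→d7:H1→d8:-→d9:-→d10:-→d11:-→d12:H2 -> H2
  lookup 3.51.15.123: bits 0 walk d0:H1→d1:- -> H1
  lookup 247.253.9.40: bits 111101111111110100001001 walk d0:H1→d1:-→d2:-→d3:-→d4:-→d5:-→d6:-→d7:-→d8:-→d9:-→d10:-→d11:-→d12:-→d13:-→d14:-→d15:-→d16:-→d17:-→d18:-→d19:-→d20:-→d21:H2→d22:-→d23:-→d24:H3 -> H3
  add 0.0.0.0/0 -> H1 at depth 0
  lookup 247.253.9.1: bits 111101111111110100001001 walk d0:H1→d1:-→d2:-→d3:-→d4:-→d5:-→d6:-→d7:-→d8:-→d9:-→d10:-→d11:-→d12:-→d13:-→d14:-→d15:-→d16:-→d17:-→d18:-→d19:-→d20:-→d21:H2→d22:-→d23:-→d24:H3 -> H3
  lookup 104.0.25.143: bits 011010000000 walk d0:H1→d1:-→d2:-→d3:-→d4:-→d5:-→d6:-→d7:H1→d8:-→d9:-→d10:-→d11:-→d12:H2 -> H2
  add 104.10.0.0/16 -> H2 at depth 16
  add 101.124.36.162/32 -> H0 at depth 32
  lookup 101.124.36.162: bits 01100101011111000010010010100010 walk d0:H1→d1:-→d2:-→d3:-→d4:-→d5:-→d6:-→d7:-→d8:-→d9:-→d10:-→d11:-→d12:-→d13:-→d14:-→d15:-→d16:-→d17:-→d18:-→d19:-→d20:-→d21:-→d22:-→d23:-→d24:-→d25:-→d26:-→d27:-→d28:-→d29:-→d30:-→d31:-→d32:H0 -> H0
  add 48.0.0.0/5 -> H1 at depth 5
  add 247.253.9.0/24 -> H1 at depth 24
  add 104.10.253.101/32 -> H1 at depth 32
  lookup 48.0.0.1: bits 00110 walk d0:H1→d1:-→d2:-→d3:-→d4:-→d5:H1 -> H1
  lookup 104.10.8.217: bits 0110100000001010 walk d0:H1→d1:-→d2:-→d3:-→d4:-→d5:-→d6:-→d7:H1→d8:-→d9:-→d10:-→d11:-→d12:H2→d13:-→d14:-→d15:-→d16:H2 -> H2
  add 96.0.0.0/5 -> H3 at depth 5

== LOOKUPS ==
["H2","H3","H2","H3","H2","H1","H3","H3","H2","H0","H1","H2"]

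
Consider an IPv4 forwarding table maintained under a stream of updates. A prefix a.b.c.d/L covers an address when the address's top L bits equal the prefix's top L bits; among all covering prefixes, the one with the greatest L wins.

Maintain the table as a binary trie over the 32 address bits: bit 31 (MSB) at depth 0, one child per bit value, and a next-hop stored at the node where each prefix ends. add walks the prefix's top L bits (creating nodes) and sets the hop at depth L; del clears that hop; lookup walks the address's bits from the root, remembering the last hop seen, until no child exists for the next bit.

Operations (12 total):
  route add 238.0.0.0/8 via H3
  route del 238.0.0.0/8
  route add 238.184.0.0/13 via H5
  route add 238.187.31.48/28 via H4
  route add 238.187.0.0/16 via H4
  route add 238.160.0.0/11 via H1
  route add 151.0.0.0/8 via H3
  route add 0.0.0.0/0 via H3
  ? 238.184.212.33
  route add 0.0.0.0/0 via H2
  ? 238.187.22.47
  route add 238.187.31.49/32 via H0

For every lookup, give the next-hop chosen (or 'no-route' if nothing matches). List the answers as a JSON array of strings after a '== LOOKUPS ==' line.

Trace:
  add 238.0.0.0/8 -> H3 at depth 8
  - 238.0.0.0/8 clear@8
  add 238.184.0.0/13 -> H5 at depth 13
  add 238.187.31.48/28 -> H4 at depth 28
  add 238.187.0.0/16 -> H4 at depth 16
  add 238.160.0.0/11 -> H1 at depth 11
  add 151.0.0.0/8 -> H3 at depth 8
  add 0.0.0.0/0 -> H3 at depth 0
  Q 238.184.212.33: descend 11101110101110 ; hops seen [H3,H1,H5] ; pick H5
  add 0.0.0.0/0 -> H2 at depth 0
  Q 238.187.22.47: descend 11101110101110110001 ; hops seen [H2,H1,H5,H4] ; pick H4
  add 238.187.31.49/32 -> H0 at depth 32

== LOOKUPS ==
["H5","H4"]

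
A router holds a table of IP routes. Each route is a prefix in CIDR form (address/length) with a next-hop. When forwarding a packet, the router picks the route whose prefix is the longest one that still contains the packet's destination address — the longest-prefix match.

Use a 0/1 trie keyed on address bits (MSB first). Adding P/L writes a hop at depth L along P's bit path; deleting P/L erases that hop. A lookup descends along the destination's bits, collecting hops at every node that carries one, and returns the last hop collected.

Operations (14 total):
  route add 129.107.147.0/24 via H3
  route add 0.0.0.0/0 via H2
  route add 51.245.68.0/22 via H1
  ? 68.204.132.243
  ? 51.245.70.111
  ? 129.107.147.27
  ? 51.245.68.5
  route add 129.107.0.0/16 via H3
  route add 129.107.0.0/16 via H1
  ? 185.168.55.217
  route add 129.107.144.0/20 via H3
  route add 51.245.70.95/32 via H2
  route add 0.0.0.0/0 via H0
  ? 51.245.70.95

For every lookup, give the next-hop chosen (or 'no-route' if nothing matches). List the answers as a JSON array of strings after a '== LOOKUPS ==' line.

Process each operation:
  + 129.107.147.0/24 (H3) depth=24
  + 0.0.0.0/0 (H2) depth=0
  + 51.245.68.0/22 (H1) depth=22
  lookup 68.204.132.243: bits 0 walk d0:H2→d1:- -> H2
  lookup 51.245.70.111: bits 0011001111110101010001 walk d0:H2→d1:-→d2:-→d3:-→d4:-→d5:-→d6:-→d7:-→d8:-→d9:-→d10:-→d11:-→d12:-→d13:-→d14:-→d15:-→d16:-→d17:-→d18:-→d19:-→d20:-→d21:-→d22:H1 -> H1
  lookup 129.107.147.27: bits 100000010110101110010011 walk d0:H2→d1:-→d2:-→d3:-→d4:-→d5:-→d6:-→d7:-→d8:-→d9:-→d10:-→d11:-→d12:-→d13:-→d14:-→d15:-→d16:-→d17:-→d18:-→d19:-→d20:-→d21:-→d22:-→d23:-→d24:H3 -> H3
  lookup 51.245.68.5: bits 0011001111110101010001 walk d0:H2→d1:-→d2:-→d3:-→d4:-→d5:-→d6:-→d7:-→d8:-→d9:-→d10:-→d11:-→d12:-→d13:-→d14:-→d15:-→d16:-→d17:-→d18:-→d19:-→d20:-→d21:-→d22:H1 -> H1
  + 129.107.0.0/16 (H3) depth=16
  + 129.107.0.0/16 (H1) depth=16
  lookup 185.168.55.217: bits 10 walk d0:H2→d1:-→d2:- -> H2
  + 129.107.144.0/20 (H3) depth=20
  + 51.245.70.95/32 (H2) depth=32
  + 0.0.0.0/0 (H0) depth=0
  lookup 51.245.70.95: bits 00110011111101010100011001011111 walk d0:H0→d1:-→d2:-→d3:-→d4:-→d5:-→d6:-→d7:-→d8:-→d9:-→d10:-→d11:-→d12:-→d13:-→d14:-→d15:-→d16:-→d17:-→d18:-→d19:-→d20:-→d21:-→d22:H1→d23:-→d24:-→d25:-→d26:-→d27:-→d28:-→d29:-→d30:-→d31:-→d32:H2 -> H2

== LOOKUPS ==
["H2","H1","H3","H1","H2","H2"]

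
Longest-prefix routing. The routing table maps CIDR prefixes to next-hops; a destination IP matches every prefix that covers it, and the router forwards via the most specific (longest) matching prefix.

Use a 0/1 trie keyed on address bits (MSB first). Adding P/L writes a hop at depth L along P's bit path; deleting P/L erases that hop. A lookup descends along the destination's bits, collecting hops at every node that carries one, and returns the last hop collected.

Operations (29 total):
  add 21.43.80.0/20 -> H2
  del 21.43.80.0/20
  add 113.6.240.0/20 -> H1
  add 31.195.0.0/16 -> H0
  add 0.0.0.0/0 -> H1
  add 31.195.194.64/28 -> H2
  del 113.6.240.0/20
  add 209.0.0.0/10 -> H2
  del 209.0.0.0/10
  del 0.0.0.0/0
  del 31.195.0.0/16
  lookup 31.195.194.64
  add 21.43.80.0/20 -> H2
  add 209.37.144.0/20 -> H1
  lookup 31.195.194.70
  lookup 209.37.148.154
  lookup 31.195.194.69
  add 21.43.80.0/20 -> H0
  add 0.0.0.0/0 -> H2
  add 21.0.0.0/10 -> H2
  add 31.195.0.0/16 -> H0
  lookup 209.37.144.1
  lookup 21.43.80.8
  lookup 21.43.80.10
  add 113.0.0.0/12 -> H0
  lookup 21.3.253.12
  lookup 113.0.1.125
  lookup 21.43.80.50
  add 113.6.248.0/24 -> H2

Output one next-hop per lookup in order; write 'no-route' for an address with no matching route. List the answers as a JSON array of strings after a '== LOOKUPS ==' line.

Apply in order:
  + 21.43.80.0/20 (H2) depth=20
  - 21.43.80.0/20 clear@20
  + 113.6.240.0/20 (H1) depth=20
  + 31.195.0.0/16 (H0) depth=16
  + 0.0.0.0/0 (H1) depth=0
  + 31.195.194.64/28 (H2) depth=28
  - 113.6.240.0/20 clear@20
  + 209.0.0.0/10 (H2) depth=10
  - 209.0.0.0/10 clear@10
  - 0.0.0.0/0 clear@0
  - 31.195.0.0/16 clear@16
  Q 31.195.194.64: descend 0001111111000011110000100100 ; hops seen [H2] ; pick H2
  + 21.43.80.0/20 (H2) depth=20
  + 209.37.144.0/20 (H1) depth=20
  Q 31.195.194.70: descend 0001111111000011110000100100 ; hops seen [H2] ; pick H2
  Q 209.37.148.154: descend 11010001001001011001 ; hops seen [H1] ; pick H1
  Q 31.195.194.69: descend 0001111111000011110000100100 ; hops seen [H2] ; pick H2
  + 21.43.80.0/20 (H0) depth=20
  + 0.0.0.0/0 (H2) depth=0
  + 21.0.0.0/10 (H2) depth=10
  + 31.195.0.0/16 (H0) depth=16
  Q 209.37.144.1: descend 11010001001001011001 ; hops seen [H2,H1] ; pick H1
  Q 21.43.80.8: descend 00010101001010110101 ; hops seen [H2,H2,H0] ; pick H0
  Q 21.43.80.10: descend 00010101001010110101 ; hops seen [H2,H2,H0] ; pick H0
  + 113.0.0.0/12 (H0) depth=12
  Q 21.3.253.12: descend 0001010100 ; hops seen [H2,H2] ; pick H2
  Q 113.0.1.125: descend 0111000100000 ; hops seen [H2,H0] ; pick H0
  Q 21.43.80.50: descend 00010101001010110101 ; hops seen [H2,H2,H0] ; pick H0
  + 113.6.248.0/24 (H2) depth=24

== LOOKUPS ==
["H2","H2","H1","H2","H1","H0","H0","H2","H0","H0"]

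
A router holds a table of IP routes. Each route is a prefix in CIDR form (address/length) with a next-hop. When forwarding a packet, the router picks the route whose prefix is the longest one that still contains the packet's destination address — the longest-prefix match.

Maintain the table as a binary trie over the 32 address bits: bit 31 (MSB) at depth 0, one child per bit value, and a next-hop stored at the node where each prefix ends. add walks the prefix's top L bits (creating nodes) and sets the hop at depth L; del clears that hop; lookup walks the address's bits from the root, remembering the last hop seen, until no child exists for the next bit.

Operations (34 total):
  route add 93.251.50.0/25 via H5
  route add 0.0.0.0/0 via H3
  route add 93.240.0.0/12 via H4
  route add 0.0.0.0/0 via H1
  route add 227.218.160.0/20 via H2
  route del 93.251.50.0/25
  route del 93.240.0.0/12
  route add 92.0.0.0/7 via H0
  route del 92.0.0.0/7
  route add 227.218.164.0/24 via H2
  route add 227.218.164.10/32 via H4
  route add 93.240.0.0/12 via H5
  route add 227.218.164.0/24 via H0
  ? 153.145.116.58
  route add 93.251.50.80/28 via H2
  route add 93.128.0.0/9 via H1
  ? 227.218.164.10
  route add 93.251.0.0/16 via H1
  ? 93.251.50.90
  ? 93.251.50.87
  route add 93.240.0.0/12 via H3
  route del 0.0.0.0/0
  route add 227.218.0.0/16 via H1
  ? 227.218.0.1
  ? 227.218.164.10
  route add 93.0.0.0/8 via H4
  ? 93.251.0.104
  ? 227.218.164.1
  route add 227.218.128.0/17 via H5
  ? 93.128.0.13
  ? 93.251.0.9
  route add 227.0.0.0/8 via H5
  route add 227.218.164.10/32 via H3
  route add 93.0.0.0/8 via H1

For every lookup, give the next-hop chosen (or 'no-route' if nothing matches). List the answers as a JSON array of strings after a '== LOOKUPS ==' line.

Apply in order:
  + 93.251.50.0/25 (H5) depth=25
  + 0.0.0.0/0 (H3) depth=0
  + 93.240.0.0/12 (H4) depth=12
  + 0.0.0.0/0 (H1) depth=0
  + 227.218.160.0/20 (H2) depth=20
  - 93.251.50.0/25 clear@25
  - 93.240.0.0/12 clear@12
  + 92.0.0.0/7 (H0) depth=7
  - 92.0.0.0/7 clear@7
  + 227.218.164.0/24 (H2) depth=24
  + 227.218.164.10/32 (H4) depth=32
  + 93.240.0.0/12 (H5) depth=12
  + 227.218.164.0/24 (H0) depth=24
  ? 153.145.116.58  path d0:H1→d1:-  best=H1
  + 93.251.50.80/28 (H2) depth=28
  + 93.128.0.0/9 (H1) depth=9
  ? 227.218.164.10  path d0:H1→d1:-→d2:-→d3:-→d4:-→d5:-→d6:-→d7:-→d8:-→d9:-→d10:-→d11:-→d12:-→d13:-→d14:-→d15:-→d16:-→d17:-→d18:-→d19:-→d20:H2→d21:-→d22:-→d23:-→d24:H0→d25:-→d26:-→d27:-→d28:-→d29:-→d30:-→d31:-→d32:H4  best=H4
  + 93.251.0.0/16 (H1) depth=16
  ? 93.251.50.90  path d0:H1→d1:-→d2:-→d3:-→d4:-→d5:-→d6:-→d7:-→d8:-→d9:H1→d10:-→d11:-→d12:H5→d13:-→d14:-→d15:-→d16:H1→d17:-→d18:-→d19:-→d20:-→d21:-→d22:-→d23:-→d24:-→d25:-→d26:-→d27:-→d28:H2  best=H2
  ? 93.251.50.87  path d0:H1→d1:-→d2:-→d3:-→d4:-→d5:-→d6:-→d7:-→d8:-→d9:H1→d10:-→d11:-→d12:H5→d13:-→d14:-→d15:-→d16:H1→d17:-→d18:-→d19:-→d20:-→d21:-→d22:-→d23:-→d24:-→d25:-→d26:-→d27:-→d28:H2  best=H2
  + 93.240.0.0/12 (H3) depth=12
  - 0.0.0.0/0 clear@0
  + 227.218.0.0/16 (H1) depth=16
  ? 227.218.0.1  path d0:-→d1:-→d2:-→d3:-→d4:-→d5:-→d6:-→d7:-→d8:-→d9:-→d10:-→d11:-→d12:-→d13:-→d14:-→d15:-→d16:H1  best=H1
  ? 227.218.164.10  path d0:-→d1:-→d2:-→d3:-→d4:-→d5:-→d6:-→d7:-→d8:-→d9:-→d10:-→d11:-→d12:-→d13:-→d14:-→d15:-→d16:H1→d17:-→d18:-→d19:-→d20:H2→d21:-→d22:-→d23:-→d24:H0→d25:-→d26:-→d27:-→d28:-→d29:-→d30:-→d31:-→d32:H4  best=H4
  + 93.0.0.0/8 (H4) depth=8
  ? 93.251.0.104  path d0:-→d1:-→d2:-→d3:-→d4:-→d5:-→d6:-→d7:-→d8:H4→d9:H1→d10:-→d11:-→d12:H3→d13:-→d14:-→d15:-→d16:H1→d17:-→d18:-  best=H1
  ? 227.218.164.1  path d0:-→d1:-→d2:-→d3:-→d4:-→d5:-→d6:-→d7:-→d8:-→d9:-→d10:-→d11:-→d12:-→d13:-→d14:-→d15:-→d16:H1→d17:-→d18:-→d19:-→d20:H2→d21:-→d22:-→d23:-→d24:H0→d25:-→d26:-→d27:-→d28:-  best=H0
  + 227.218.128.0/17 (H5) depth=17
  ? 93.128.0.13  path d0:-→d1:-→d2:-→d3:-→d4:-→d5:-→d6:-→d7:-→d8:H4→d9:H1  best=H1
  ? 93.251.0.9  path d0:-→d1:-→d2:-→d3:-→d4:-→d5:-→d6:-→d7:-→d8:H4→d9:H1→d10:-→d11:-→d12:H3→d13:-→d14:-→d15:-→d16:H1→d17:-→d18:-  best=H1
  + 227.0.0.0/8 (H5) depth=8
  + 227.218.164.10/32 (H3) depth=32
  + 93.0.0.0/8 (H1) depth=8

== LOOKUPS ==
["H1","H4","H2","H2","H1","H4","H1","H0","H1","H1"]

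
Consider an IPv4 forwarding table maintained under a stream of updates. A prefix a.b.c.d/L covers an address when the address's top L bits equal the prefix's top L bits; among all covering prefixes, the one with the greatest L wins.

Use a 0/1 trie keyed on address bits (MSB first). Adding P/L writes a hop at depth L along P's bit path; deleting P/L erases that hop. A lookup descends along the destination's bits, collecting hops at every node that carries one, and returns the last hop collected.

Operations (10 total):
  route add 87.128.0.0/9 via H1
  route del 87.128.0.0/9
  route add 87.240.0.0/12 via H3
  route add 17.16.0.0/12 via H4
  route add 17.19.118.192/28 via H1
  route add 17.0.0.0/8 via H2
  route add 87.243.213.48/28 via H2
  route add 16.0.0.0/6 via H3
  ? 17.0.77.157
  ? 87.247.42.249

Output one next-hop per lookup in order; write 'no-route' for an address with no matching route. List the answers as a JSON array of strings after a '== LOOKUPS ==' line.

Process each operation:
  add 87.128.0.0/9 -> H1 at depth 9
  del 87.128.0.0/9 (clear depth 9)
  add 87.240.0.0/12 -> H3 at depth 12
  add 17.16.0.0/12 -> H4 at depth 12
  add 17.19.118.192/28 -> H1 at depth 28
  add 17.0.0.0/8 -> H2 at depth 8
  add 87.243.213.48/28 -> H2 at depth 28
  add 16.0.0.0/6 -> H3 at depth 6
  Q 17.0.77.157: descend 00010001000 ; hops seen [H3,H2] ; pick H2
  Q 87.247.42.249: descend 0101011111110 ; hops seen [H3] ; pick H3

== LOOKUPS ==
["H2","H3"]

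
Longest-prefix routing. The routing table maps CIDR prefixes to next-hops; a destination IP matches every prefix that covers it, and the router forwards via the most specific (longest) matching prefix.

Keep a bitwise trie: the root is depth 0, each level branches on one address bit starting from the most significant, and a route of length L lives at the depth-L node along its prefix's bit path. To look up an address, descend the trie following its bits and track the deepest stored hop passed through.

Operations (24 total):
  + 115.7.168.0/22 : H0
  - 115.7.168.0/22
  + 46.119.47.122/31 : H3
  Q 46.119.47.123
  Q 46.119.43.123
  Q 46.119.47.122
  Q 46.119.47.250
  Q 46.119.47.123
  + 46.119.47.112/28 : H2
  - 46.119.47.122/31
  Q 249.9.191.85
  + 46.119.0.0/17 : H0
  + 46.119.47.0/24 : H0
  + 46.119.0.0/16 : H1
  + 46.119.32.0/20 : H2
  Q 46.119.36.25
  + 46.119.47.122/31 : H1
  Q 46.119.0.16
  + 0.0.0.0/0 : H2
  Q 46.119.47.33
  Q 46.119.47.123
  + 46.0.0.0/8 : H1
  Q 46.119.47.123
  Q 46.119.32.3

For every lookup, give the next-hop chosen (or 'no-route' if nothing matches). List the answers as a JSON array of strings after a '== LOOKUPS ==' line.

Process each operation:
  add 115.7.168.0/22 -> H0 at depth 22
  del 115.7.168.0/22 (clear depth 22)
  add 46.119.47.122/31 -> H3 at depth 31
  lookup 46.119.47.123: bits 0010111001110111001011110111101 walk d0:-→d1:-→d2:-→d3:-→d4:-→d5:-→d6:-→d7:-→d8:-→d9:-→d10:-→d11:-→d12:-→d13:-→d14:-→d15:-→d16:-→d17:-→d18:-→d19:-→d20:-→d21:-→d22:-→d23:-→d24:-→d25:-→d26:-→d27:-→d28:-→d29:-→d30:-→d31:H3 -> H3
  lookup 46.119.43.123: bits 001011100111011100101 walk d0:-→d1:-→d2:-→d3:-→d4:-→d5:-→d6:-→d7:-→d8:-→d9:-→d10:-→d11:-→d12:-→d13:-→d14:-→d15:-→d16:-→d17:-→d18:-→d19:-→d20:-→d21:- -> no-route
  lookup 46.119.47.122: bits 0010111001110111001011110111101 walk d0:-→d1:-→d2:-→d3:-→d4:-→d5:-→d6:-→d7:-→d8:-→d9:-→d10:-→d11:-→d12:-→d13:-→d14:-→d15:-→d16:-→d17:-→d18:-→d19:-→d20:-→d21:-→d22:-→d23:-→d24:-→d25:-→d26:-→d27:-→d28:-→d29:-→d30:-→d31:H3 -> H3
  lookup 46.119.47.250: bits 001011100111011100101111 walk d0:-→d1:-→d2:-→d3:-→d4:-→d5:-→d6:-→d7:-→d8:-→d9:-→d10:-→d11:-→d12:-→d13:-→d14:-→d15:-→d16:-→d17:-→d18:-→d19:-→d20:-→d21:-→d22:-→d23:-→d24:- -> no-route
  lookup 46.119.47.123: bits 0010111001110111001011110111101 walk d0:-→d1:-→d2:-→d3:-→d4:-→d5:-→d6:-→d7:-→d8:-→d9:-→d10:-→d11:-→d12:-→d13:-→d14:-→d15:-→d16:-→d17:-→d18:-→d19:-→d20:-→d21:-→d22:-→d23:-→d24:-→d25:-→d26:-→d27:-→d28:-→d29:-→d30:-→d31:H3 -> H3
  add 46.119.47.112/28 -> H2 at depth 28
  del 46.119.47.122/31 (clear depth 31)
  lookup 249.9.191.85: bits ε walk d0:- -> no-route
  add 46.119.0.0/17 -> H0 at depth 17
  add 46.119.47.0/24 -> H0 at depth 24
  add 46.119.0.0/16 -> H1 at depth 16
  add 46.119.32.0/20 -> H2 at depth 20
  lookup 46.119.36.25: bits 00101110011101110010 walk d0:-→d1:-→d2:-→d3:-→d4:-→d5:-→d6:-→d7:-→d8:-→d9:-→d10:-→d11:-→d12:-→d13:-→d14:-→d15:-→d16:H1→d17:H0→d18:-→d19:-→d20:H2 -> H2
  add 46.119.47.122/31 -> H1 at depth 31
  lookup 46.119.0.16: bits 001011100111011100 walk d0:-→d1:-→d2:-→d3:-→d4:-→d5:-→d6:-→d7:-→d8:-→d9:-→d10:-→d11:-→d12:-→d13:-→d14:-→d15:-→d16:H1→d17:H0→d18:- -> H0
  add 0.0.0.0/0 -> H2 at depth 0
  lookup 46.119.47.33: bits 0010111001110111001011110 walk d0:H2→d1:-→d2:-→d3:-→d4:-→d5:-→d6:-→d7:-→d8:-→d9:-→d10:-→d11:-→d12:-→d13:-→d14:-→d15:-→d16:H1→d17:H0→d18:-→d19:-→d20:H2→d21:-→d22:-→d23:-→d24:H0→d25:- -> H0
  lookup 46.119.47.123: bits 0010111001110111001011110111101 walk d0:H2→d1:-→d2:-→d3:-→d4:-→d5:-→d6:-→d7:-→d8:-→d9:-→d10:-→d11:-→d12:-→d13:-→d14:-→d15:-→d16:H1→d17:H0→d18:-→d19:-→d20:H2→d21:-→d22:-→d23:-→d24:H0→d25:-→d26:-→d27:-→d28:H2→d29:-→d30:-→d31:H1 -> H1
  add 46.0.0.0/8 -> H1 at depth 8
  lookup 46.119.47.123: bits 0010111001110111001011110111101 walk d0:H2→d1:-→d2:-→d3:-→d4:-→d5:-→d6:-→d7:-→d8:H1→d9:-→d10:-→d11:-→d12:-→d13:-→d14:-→d15:-→d16:H1→d17:H0→d18:-→d19:-→d20:H2→d21:-→d22:-→d23:-→d24:H0→d25:-→d26:-→d27:-→d28:H2→d29:-→d30:-→d31:H1 -> H1
  lookup 46.119.32.3: bits 00101110011101110010 walk d0:H2→d1:-→d2:-→d3:-→d4:-→d5:-→d6:-→d7:-→d8:H1→d9:-→d10:-→d11:-→d12:-→d13:-→d14:-→d15:-→d16:H1→d17:H0→d18:-→d19:-→d20:H2 -> H2

== LOOKUPS ==
["H3","no-route","H3","no-route","H3","no-route","H2","H0","H0","H1","H1","H2"]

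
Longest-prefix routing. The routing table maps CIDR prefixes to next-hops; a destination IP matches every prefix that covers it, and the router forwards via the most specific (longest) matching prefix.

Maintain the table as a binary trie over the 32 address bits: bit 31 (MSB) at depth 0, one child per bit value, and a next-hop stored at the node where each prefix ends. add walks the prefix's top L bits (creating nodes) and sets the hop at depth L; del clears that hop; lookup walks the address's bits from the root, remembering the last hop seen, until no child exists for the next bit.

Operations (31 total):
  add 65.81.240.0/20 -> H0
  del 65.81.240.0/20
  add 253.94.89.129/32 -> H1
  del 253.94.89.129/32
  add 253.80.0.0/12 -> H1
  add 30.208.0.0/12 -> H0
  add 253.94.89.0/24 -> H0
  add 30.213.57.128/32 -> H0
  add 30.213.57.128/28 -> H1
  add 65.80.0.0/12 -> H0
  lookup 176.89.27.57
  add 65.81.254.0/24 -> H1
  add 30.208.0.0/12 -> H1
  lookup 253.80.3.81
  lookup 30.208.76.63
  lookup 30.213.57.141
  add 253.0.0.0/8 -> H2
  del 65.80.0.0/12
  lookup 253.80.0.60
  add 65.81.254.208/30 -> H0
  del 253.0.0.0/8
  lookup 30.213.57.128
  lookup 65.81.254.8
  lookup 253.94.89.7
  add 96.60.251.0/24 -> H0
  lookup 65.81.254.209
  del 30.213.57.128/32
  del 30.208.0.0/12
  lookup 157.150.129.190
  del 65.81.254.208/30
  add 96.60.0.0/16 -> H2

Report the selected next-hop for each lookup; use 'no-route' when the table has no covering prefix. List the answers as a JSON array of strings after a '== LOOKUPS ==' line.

Trace:
  + 65.81.240.0/20 (H0) depth=20
  - 65.81.240.0/20 clear@20
  + 253.94.89.129/32 (H1) depth=32
  - 253.94.89.129/32 clear@32
  + 253.80.0.0/12 (H1) depth=12
  + 30.208.0.0/12 (H0) depth=12
  + 253.94.89.0/24 (H0) depth=24
  + 30.213.57.128/32 (H0) depth=32
  + 30.213.57.128/28 (H1) depth=28
  + 65.80.0.0/12 (H0) depth=12
  Q 176.89.27.57: descend 1 ; hops seen [∅] ; pick no-route
  + 65.81.254.0/24 (H1) depth=24
  + 30.208.0.0/12 (H1) depth=12
  Q 253.80.3.81: descend 111111010101 ; hops seen [H1] ; pick H1
  Q 30.208.76.63: descend 0001111011010 ; hops seen [H1] ; pick H1
  Q 30.213.57.141: descend 0001111011010101001110011000 ; hops seen [H1,H1] ; pick H1
  + 253.0.0.0/8 (H2) depth=8
  - 65.80.0.0/12 clear@12
  Q 253.80.0.60: descend 111111010101 ; hops seen [H2,H1] ; pick H1
  + 65.81.254.208/30 (H0) depth=30
  - 253.0.0.0/8 clear@8
  Q 30.213.57.128: descend 00011110110101010011100110000000 ; hops seen [H1,H1,H0] ; pick H0
  Q 65.81.254.8: descend 010000010101000111111110 ; hops seen [H1] ; pick H1
  Q 253.94.89.7: descend 111111010101111001011001 ; hops seen [H1,H0] ; pick H0
  + 96.60.251.0/24 (H0) depth=24
  Q 65.81.254.209: descend 010000010101000111111110110100 ; hops seen [H1,H0] ; pick H0
  - 30.213.57.128/32 clear@32
  - 30.208.0.0/12 clear@12
  Q 157.150.129.190: descend 1 ; hops seen [∅] ; pick no-route
  - 65.81.254.208/30 clear@30
  + 96.60.0.0/16 (H2) depth=16

== LOOKUPS ==
["no-route","H1","H1","H1","H1","H0","H1","H0","H0","no-route"]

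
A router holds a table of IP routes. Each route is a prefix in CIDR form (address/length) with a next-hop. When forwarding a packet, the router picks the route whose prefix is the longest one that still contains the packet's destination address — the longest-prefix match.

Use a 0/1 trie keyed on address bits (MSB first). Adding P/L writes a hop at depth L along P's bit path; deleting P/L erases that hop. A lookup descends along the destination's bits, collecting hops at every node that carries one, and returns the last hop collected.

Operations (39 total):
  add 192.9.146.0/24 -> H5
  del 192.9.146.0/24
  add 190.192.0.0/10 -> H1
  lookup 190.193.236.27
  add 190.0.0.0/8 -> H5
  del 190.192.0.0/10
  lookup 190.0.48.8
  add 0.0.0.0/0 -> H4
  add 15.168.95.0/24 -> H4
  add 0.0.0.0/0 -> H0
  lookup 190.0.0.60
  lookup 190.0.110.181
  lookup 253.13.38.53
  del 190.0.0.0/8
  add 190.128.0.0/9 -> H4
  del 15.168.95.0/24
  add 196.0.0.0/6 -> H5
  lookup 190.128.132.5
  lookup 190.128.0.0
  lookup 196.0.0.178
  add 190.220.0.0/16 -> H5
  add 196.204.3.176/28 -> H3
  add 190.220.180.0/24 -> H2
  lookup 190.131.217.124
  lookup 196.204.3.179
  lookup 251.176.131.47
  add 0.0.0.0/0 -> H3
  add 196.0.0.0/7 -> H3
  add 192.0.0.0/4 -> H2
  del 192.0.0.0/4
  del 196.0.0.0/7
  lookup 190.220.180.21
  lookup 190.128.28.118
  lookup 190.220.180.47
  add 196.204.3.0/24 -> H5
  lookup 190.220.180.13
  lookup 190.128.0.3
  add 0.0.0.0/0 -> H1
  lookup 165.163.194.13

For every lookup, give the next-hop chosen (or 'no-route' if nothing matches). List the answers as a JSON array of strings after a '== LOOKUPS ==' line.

Trace:
  add 192.9.146.0/24 -> H5 at depth 24
  - 192.9.146.0/24 clear@24
  add 190.192.0.0/10 -> H1 at depth 10
  lookup 190.193.236.27: bits 1011111011 walk d0:-→d1:-→d2:-→d3:-→d4:-→d5:-→d6:-→d7:-→d8:-→d9:-→d10:H1 -> H1
  add 190.0.0.0/8 -> H5 at depth 8
  - 190.192.0.0/10 clear@10
  lookup 190.0.48.8: bits 10111110 walk d0:-→d1:-→d2:-→d3:-→d4:-→d5:-→d6:-→d7:-→d8:H5 -> H5
  add 0.0.0.0/0 -> H4 at depth 0
  add 15.168.95.0/24 -> H4 at depth 24
  add 0.0.0.0/0 -> H0 at depth 0
  lookup 190.0.0.60: bits 10111110 walk d0:H0→d1:-→d2:-→d3:-→d4:-→d5:-→d6:-→d7:-→d8:H5 -> H5
  lookup 190.0.110.181: bits 10111110 walk d0:H0→d1:-→d2:-→d3:-→d4:-→d5:-→d6:-→d7:-→d8:H5 -> H5
  lookup 253.13.38.53: bits 11 walk d0:H0→d1:-→d2:- -> H0
  - 190.0.0.0/8 clear@8
  add 190.128.0.0/9 -> H4 at depth 9
  - 15.168.95.0/24 clear@24
  add 196.0.0.0/6 -> H5 at depth 6
  lookup 190.128.132.5: bits 101111101 walk d0:H0→d1:-→d2:-→d3:-→d4:-→d5:-→d6:-→d7:-→d8:-→d9:H4 -> H4
  lookup 190.128.0.0: bits 101111101 walk d0:H0→d1:-→d2:-→d3:-→d4:-→d5:-→d6:-→d7:-→d8:-→d9:H4 -> H4
  lookup 196.0.0.178: bits 110001 walk d0:H0→d1:-→d2:-→d3:-→d4:-→d5:-→d6:H5 -> H5
  add 190.220.0.0/16 -> H5 at depth 16
  add 196.204.3.176/28 -> H3 at depth 28
  add 190.220.180.0/24 -> H2 at depth 24
  lookup 190.131.217.124: bits 101111101 walk d0:H0→d1:-→d2:-→d3:-→d4:-→d5:-→d6:-→d7:-→d8:-→d9:H4 -> H4
  lookup 196.204.3.179: bits 1100010011001100000000111011 walk d0:H0→d1:-→d2:-→d3:-→d4:-→d5:-→d6:H5→d7:-→d8:-→d9:-→d10:-→d11:-→d12:-→d13:-→d14:-→d15:-→d16:-→d17:-→d18:-→d19:-→d20:-→d21:-→d22:-→d23:-→d24:-→d25:-→d26:-→d27:-→d28:H3 -> H3
  lookup 251.176.131.47: bits 11 walk d0:H0→d1:-→d2:- -> H0
  add 0.0.0.0/0 -> H3 at depth 0
  add 196.0.0.0/7 -> H3 at depth 7
  add 192.0.0.0/4 -> H2 at depth 4
  - 192.0.0.0/4 clear@4
  - 196.0.0.0/7 clear@7
  lookup 190.220.180.21: bits 101111101101110010110100 walk d0:H3→d1:-→d2:-→d3:-→d4:-→d5:-→d6:-→d7:-→d8:-→d9:H4→d10:-→d11:-→d12:-→d13:-→d14:-→d15:-→d16:H5→d17:-→d18:-→d19:-→d20:-→d21:-→d22:-→d23:-→d24:H2 -> H2
  lookup 190.128.28.118: bits 101111101 walk d0:H3→d1:-→d2:-→d3:-→d4:-→d5:-→d6:-→d7:-→d8:-→d9:H4 -> H4
  lookup 190.220.180.47: bits 101111101101110010110100 walk d0:H3→d1:-→d2:-→d3:-→d4:-→d5:-→d6:-→d7:-→d8:-→d9:H4→d10:-→d11:-→d12:-→d13:-→d14:-→d15:-→d16:H5→d17:-→d18:-→d19:-→d20:-→d21:-→d22:-→d23:-→d24:H2 -> H2
  add 196.204.3.0/24 -> H5 at depth 24
  lookup 190.220.180.13: bits 101111101101110010110100 walk d0:H3→d1:-→d2:-→d3:-→d4:-→d5:-→d6:-→d7:-→d8:-→d9:H4→d10:-→d11:-→d12:-→d13:-→d14:-→d15:-→d16:H5→d17:-→d18:-→d19:-→d20:-→d21:-→d22:-→d23:-→d24:H2 -> H2
  lookup 190.128.0.3: bits 101111101 walk d0:H3→d1:-→d2:-→d3:-→d4:-→d5:-→d6:-→d7:-→d8:-→d9:H4 -> H4
  add 0.0.0.0/0 -> H1 at depth 0
  lookup 165.163.194.13: bits 101 walk d0:H1→d1:-→d2:-→d3:- -> H1

== LOOKUPS ==
["H1","H5","H5","H5","H0","H4","H4","H5","H4","H3","H0","H2","H4","H2","H2","H4","H1"]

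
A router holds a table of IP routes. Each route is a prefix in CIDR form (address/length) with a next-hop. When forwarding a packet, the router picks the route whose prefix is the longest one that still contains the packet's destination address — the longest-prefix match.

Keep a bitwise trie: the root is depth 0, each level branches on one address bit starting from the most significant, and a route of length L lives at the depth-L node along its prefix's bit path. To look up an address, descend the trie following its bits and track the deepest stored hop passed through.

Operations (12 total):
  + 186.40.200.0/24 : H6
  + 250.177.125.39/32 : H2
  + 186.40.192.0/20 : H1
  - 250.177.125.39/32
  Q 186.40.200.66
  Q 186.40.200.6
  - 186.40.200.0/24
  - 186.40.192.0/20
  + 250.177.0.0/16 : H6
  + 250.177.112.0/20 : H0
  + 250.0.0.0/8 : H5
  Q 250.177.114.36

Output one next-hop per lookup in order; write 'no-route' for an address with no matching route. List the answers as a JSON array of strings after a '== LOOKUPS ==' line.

Trace:
  + 186.40.200.0/24 (H6) depth=24
  + 250.177.125.39/32 (H2) depth=32
  + 186.40.192.0/20 (H1) depth=20
  - 250.177.125.39/32 clear@32
  ? 186.40.200.66  path d0:-→d1:-→d2:-→d3:-→d4:-→d5:-→d6:-→d7:-→d8:-→d9:-→d10:-→d11:-→d12:-→d13:-→d14:-→d15:-→d16:-→d17:-→d18:-→d19:-→d20:H1→d21:-→d22:-→d23:-→d24:H6  best=H6
  ? 186.40.200.6  path d0:-→d1:-→d2:-→d3:-→d4:-→d5:-→d6:-→d7:-→d8:-→d9:-→d10:-→d11:-→d12:-→d13:-→d14:-→d15:-→d16:-→d17:-→d18:-→d19:-→d20:H1→d21:-→d22:-→d23:-→d24:H6  best=H6
  - 186.40.200.0/24 clear@24
  - 186.40.192.0/20 clear@20
  + 250.177.0.0/16 (H6) depth=16
  + 250.177.112.0/20 (H0) depth=20
  + 250.0.0.0/8 (H5) depth=8
  ? 250.177.114.36  path d0:-→d1:-→d2:-→d3:-→d4:-→d5:-→d6:-→d7:-→d8:H5→d9:-→d10:-→d11:-→d12:-→d13:-→d14:-→d15:-→d16:H6→d17:-→d18:-→d19:-→d20:H0  best=H0

== LOOKUPS ==
["H6","H6","H0"]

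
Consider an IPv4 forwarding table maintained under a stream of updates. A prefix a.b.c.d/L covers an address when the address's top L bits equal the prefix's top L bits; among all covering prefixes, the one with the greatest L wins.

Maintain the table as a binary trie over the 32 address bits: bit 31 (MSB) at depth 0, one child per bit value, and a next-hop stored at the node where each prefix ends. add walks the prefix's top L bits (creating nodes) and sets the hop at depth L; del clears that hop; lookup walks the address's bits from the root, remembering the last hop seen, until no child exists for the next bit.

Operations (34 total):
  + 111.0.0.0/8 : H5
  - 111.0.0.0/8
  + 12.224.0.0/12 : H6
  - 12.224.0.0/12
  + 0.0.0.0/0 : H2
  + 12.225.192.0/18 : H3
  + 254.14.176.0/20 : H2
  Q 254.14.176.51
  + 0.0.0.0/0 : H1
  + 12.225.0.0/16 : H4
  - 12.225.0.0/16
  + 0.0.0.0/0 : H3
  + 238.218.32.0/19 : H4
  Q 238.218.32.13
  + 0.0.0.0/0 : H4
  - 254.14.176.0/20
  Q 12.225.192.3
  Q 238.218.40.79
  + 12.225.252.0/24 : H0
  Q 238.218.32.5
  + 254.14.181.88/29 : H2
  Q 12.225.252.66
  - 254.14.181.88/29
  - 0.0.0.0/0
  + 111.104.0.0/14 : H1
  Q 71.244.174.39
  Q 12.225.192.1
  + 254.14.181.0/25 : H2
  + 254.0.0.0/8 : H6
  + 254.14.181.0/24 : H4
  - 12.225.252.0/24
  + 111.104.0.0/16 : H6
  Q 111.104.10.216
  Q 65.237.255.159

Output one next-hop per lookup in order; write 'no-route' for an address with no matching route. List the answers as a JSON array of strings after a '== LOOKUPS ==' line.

Apply in order:
  add 111.0.0.0/8 -> H5 at depth 8
  - 111.0.0.0/8 clear@8
  add 12.224.0.0/12 -> H6 at depth 12
  - 12.224.0.0/12 clear@12
  add 0.0.0.0/0 -> H2 at depth 0
  add 12.225.192.0/18 -> H3 at depth 18
  add 254.14.176.0/20 -> H2 at depth 20
  Q 254.14.176.51: descend 11111110000011101011 ; hops seen [H2,H2] ; pick H2
  add 0.0.0.0/0 -> H1 at depth 0
  add 12.225.0.0/16 -> H4 at depth 16
  - 12.225.0.0/16 clear@16
  add 0.0.0.0/0 -> H3 at depth 0
  add 238.218.32.0/19 -> H4 at depth 19
  Q 238.218.32.13: descend 1110111011011010001 ; hops seen [H3,H4] ; pick H4
  add 0.0.0.0/0 -> H4 at depth 0
  - 254.14.176.0/20 clear@20
  Q 12.225.192.3: descend 000011001110000111 ; hops seen [H4,H3] ; pick H3
  Q 238.218.40.79: descend 1110111011011010001 ; hops seen [H4,H4] ; pick H4
  add 12.225.252.0/24 -> H0 at depth 24
  Q 238.218.32.5: descend 1110111011011010001 ; hops seen [H4,H4] ; pick H4
  add 254.14.181.88/29 -> H2 at depth 29
  Q 12.225.252.66: descend 000011001110000111111100 ; hops seen [H4,H3,H0] ; pick H0
  - 254.14.181.88/29 clear@29
  - 0.0.0.0/0 clear@0
  add 111.104.0.0/14 -> H1 at depth 14
  Q 71.244.174.39: descend 01 ; hops seen [∅] ; pick no-route
  Q 12.225.192.1: descend 000011001110000111 ; hops seen [H3] ; pick H3
  add 254.14.181.0/25 -> H2 at depth 25
  add 254.0.0.0/8 -> H6 at depth 8
  add 254.14.181.0/24 -> H4 at depth 24
  - 12.225.252.0/24 clear@24
  add 111.104.0.0/16 -> H6 at depth 16
  Q 111.104.10.216: descend 0110111101101000 ; hops seen [H1,H6] ; pick H6
  Q 65.237.255.159: descend 01 ; hops seen [∅] ; pick no-route

== LOOKUPS ==
["H2","H4","H3","H4","H4","H0","no-route","H3","H6","no-route"]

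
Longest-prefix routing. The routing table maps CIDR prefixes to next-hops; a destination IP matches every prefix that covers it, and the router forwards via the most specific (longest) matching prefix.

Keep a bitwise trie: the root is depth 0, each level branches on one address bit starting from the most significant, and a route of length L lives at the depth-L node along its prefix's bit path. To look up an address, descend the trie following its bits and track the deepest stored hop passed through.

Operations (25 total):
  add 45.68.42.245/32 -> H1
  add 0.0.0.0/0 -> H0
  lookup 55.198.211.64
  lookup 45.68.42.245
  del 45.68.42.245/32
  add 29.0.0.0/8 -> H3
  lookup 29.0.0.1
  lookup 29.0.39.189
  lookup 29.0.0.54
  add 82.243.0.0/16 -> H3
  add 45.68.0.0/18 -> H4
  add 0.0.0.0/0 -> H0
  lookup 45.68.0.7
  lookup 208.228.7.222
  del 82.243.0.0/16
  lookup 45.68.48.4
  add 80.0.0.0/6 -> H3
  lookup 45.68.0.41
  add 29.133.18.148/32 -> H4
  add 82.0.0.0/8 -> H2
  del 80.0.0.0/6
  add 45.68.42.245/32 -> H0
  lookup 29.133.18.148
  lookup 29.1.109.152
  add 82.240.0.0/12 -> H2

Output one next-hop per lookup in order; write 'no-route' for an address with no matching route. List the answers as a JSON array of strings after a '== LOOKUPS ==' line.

Process each operation:
  add 45.68.42.245/32 -> H1 at depth 32
  add 0.0.0.0/0 -> H0 at depth 0
  ? 55.198.211.64  path d0:H0→d1:-→d2:-→d3:-  best=H0
  ? 45.68.42.245  path d0:H0→d1:-→d2:-→d3:-→d4:-→d5:-→d6:-→d7:-→d8:-→d9:-→d10:-→d11:-→d12:-→d13:-→d14:-→d15:-→d16:-→d17:-→d18:-→d19:-→d20:-→d21:-→d22:-→d23:-→d24:-→d25:-→d26:-→d27:-→d28:-→d29:-→d30:-→d31:-→d32:H1  best=H1
  del 45.68.42.245/32 (clear depth 32)
  add 29.0.0.0/8 -> H3 at depth 8
  ? 29.0.0.1  path d0:H0→d1:-→d2:-→d3:-→d4:-→d5:-→d6:-→d7:-→d8:H3  best=H3
  ? 29.0.39.189  path d0:H0→d1:-→d2:-→d3:-→d4:-→d5:-→d6:-→d7:-→d8:H3  best=H3
  ? 29.0.0.54  path d0:H0→d1:-→d2:-→d3:-→d4:-→d5:-→d6:-→d7:-→d8:H3  best=H3
  add 82.243.0.0/16 -> H3 at depth 16
  add 45.68.0.0/18 -> H4 at depth 18
  add 0.0.0.0/0 -> H0 at depth 0
  ? 45.68.0.7  path d0:H0→d1:-→d2:-→d3:-→d4:-→d5:-→d6:-→d7:-→d8:-→d9:-→d10:-→d11:-→d12:-→d13:-→d14:-→d15:-→d16:-→d17:-→d18:H4  best=H4
  ? 208.228.7.222  path d0:H0  best=H0
  del 82.243.0.0/16 (clear depth 16)
  ? 45.68.48.4  path d0:H0→d1:-→d2:-→d3:-→d4:-→d5:-→d6:-→d7:-→d8:-→d9:-→d10:-→d11:-→d12:-→d13:-→d14:-→d15:-→d16:-→d17:-→d18:H4→d19:-  best=H4
  add 80.0.0.0/6 -> H3 at depth 6
  ? 45.68.0.41  path d0:H0→d1:-→d2:-→d3:-→d4:-→d5:-→d6:-→d7:-→d8:-→d9:-→d10:-→d11:-→d12:-→d13:-→d14:-→d15:-→d16:-→d17:-→d18:H4  best=H4
  add 29.133.18.148/32 -> H4 at depth 32
  add 82.0.0.0/8 -> H2 at depth 8
  del 80.0.0.0/6 (clear depth 6)
  add 45.68.42.245/32 -> H0 at depth 32
  ? 29.133.18.148  path d0:H0→d1:-→d2:-→d3:-→d4:-→d5:-→d6:-→d7:-→d8:H3→d9:-→d10:-→d11:-→d12:-→d13:-→d14:-→d15:-→d16:-→d17:-→d18:-→d19:-→d20:-→d21:-→d22:-→d23:-→d24:-→d25:-→d26:-→d27:-→d28:-→d29:-→d30:-→d31:-→d32:H4  best=H4
  ? 29.1.109.152  path d0:H0→d1:-→d2:-→d3:-→d4:-→d5:-→d6:-→d7:-→d8:H3  best=H3
  add 82.240.0.0/12 -> H2 at depth 12

== LOOKUPS ==
["H0","H1","H3","H3","H3","H4","H0","H4","H4","H4","H3"]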